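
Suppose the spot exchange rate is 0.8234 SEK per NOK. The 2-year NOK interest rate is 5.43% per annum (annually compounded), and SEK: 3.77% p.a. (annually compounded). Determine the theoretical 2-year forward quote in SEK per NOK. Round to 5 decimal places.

T = 2 years.
SEK accumulates by (1 + 0.0377)^2 = 1.0768213.
NOK accumulates by (1 + 0.0543)^2 = 1.1115485.
CIP: F = S · (grow SEK)/(grow NOK) = 0.8234 × 1.0768213/1.1115485 = 0.7976752 SEK per NOK.

0.79768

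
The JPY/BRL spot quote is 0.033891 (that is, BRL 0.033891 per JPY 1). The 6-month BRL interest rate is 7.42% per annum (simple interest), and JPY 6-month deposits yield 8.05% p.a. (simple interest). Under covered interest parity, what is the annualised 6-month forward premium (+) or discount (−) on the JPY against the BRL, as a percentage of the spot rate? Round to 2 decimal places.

T = 6/12 years.
F = S · g_BRL/g_JPY = 0.033891 × 1.037100/1.040250 = 0.033788374.
(F − S)/S ÷ T = (0.033788374 − 0.033891)/0.033891/(6/12) = -0.006056 → -0.61%.

-0.61%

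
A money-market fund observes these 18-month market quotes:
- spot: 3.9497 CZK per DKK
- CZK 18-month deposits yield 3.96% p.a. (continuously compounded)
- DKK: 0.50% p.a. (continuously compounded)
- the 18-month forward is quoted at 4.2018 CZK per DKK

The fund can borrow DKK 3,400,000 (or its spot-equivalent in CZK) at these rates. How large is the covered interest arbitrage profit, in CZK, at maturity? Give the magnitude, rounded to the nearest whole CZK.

CZK 142,840

T = 18/12 years.
Invest the DKK and cover forward: 3,400,000 × 1.0075281954 × 4.2018 = CZK 14,393,668.70.
Convert at spot and invest in CZK: 3,400,000 × 3.9497 × 1.0611996357 = CZK 14,250,828.68.
The quoted forward overvalues DKK, so borrow CZK, buy DKK at spot, deposit the DKK at 0.50%, and sell the proceeds forward at 4.2018.
Arbitrage profit = |14,393,668.70 − 14,250,828.68| = CZK 142,840.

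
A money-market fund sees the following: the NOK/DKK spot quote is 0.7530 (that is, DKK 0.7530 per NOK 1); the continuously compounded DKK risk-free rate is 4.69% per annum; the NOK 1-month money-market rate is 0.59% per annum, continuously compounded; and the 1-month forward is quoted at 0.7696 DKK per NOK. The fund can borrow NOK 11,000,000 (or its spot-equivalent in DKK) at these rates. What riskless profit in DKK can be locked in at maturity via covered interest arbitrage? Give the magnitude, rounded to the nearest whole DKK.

T = 1/12 years.
Route A — deposit NOK, sell forward: 11,000,000 × 1.000491788 × 0.7696 = DKK 8,469,763.28.
Route B — convert at spot, deposit DKK: 11,000,000 × 0.7530 × 1.003915981 = DKK 8,315,436.07.
The quoted forward overvalues NOK, so borrow DKK, buy NOK at spot, deposit the NOK at 0.59%, and sell the proceeds forward at 0.7696.
Arbitrage profit = |8,469,763.28 − 8,315,436.07| = DKK 154,327.

DKK 154,327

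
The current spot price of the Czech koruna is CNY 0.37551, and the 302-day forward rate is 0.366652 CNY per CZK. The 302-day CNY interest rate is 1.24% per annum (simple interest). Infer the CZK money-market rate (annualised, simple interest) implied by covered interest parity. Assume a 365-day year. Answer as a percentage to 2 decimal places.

T = 302/365 years.
CIP gives F = S · g_CNY/g_CZK, so g_CNY/g_CZK = 0.366652/0.37551 = 0.9764107.
CNY growth factor: 1 + 0.0124×302/365 = 1.0102597.
That pins the CZK growth at 1.0346668.
r = (1.0346668 − 1)/(302/365) = 0.041899 → 4.19%.

4.19%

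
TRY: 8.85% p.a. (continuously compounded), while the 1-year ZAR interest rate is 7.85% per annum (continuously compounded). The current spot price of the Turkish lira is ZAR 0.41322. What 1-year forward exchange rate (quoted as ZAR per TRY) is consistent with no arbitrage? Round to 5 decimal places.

T = 1 year.
ZAR growth factor: e^(0.0785×1) = 1.0816634.
TRY accumulates by e^(0.0885×1) = 1.0925343.
Forward (ZAR per TRY) = 0.41322 × 1.0816634 / 1.0925343 = 0.4091084.

0.40911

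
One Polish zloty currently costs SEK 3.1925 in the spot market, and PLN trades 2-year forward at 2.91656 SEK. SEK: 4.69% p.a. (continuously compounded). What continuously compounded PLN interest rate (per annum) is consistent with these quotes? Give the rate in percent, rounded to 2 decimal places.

9.21%

T = 2 years.
F/S = 2.91656/3.1925 = 0.9135662 = (growth of SEK) / (growth of PLN).
The SEK side grows by e^(0.0469×2) = 1.0983401.
Hence g_PLN = 1.2022556.
r = ln(1.2022556)/2 = 0.092100 → 9.21%.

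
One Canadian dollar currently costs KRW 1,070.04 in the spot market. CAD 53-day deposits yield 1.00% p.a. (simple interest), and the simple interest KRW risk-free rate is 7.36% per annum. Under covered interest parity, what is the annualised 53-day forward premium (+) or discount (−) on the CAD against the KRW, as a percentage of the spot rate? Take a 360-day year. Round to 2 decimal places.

T = 53/360 years.
F = S · g_KRW/g_CAD = 1070.04 × 1.0108356/1.0014722 = 1080.04448.
Annualised premium = (F − S)/S × (1/T) = (1080.04448 − 1070.04)/1070.04 ÷ (53/360) = 6.35%.

+6.35%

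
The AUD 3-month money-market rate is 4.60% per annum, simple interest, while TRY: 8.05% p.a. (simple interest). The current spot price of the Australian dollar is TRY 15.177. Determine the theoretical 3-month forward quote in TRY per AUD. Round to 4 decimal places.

15.3064

T = 3/12 years.
Growth of 1 TRY over T: 1 + 0.0805×3/12 = 1.020125.
AUD growth factor: 1 + 0.0460×3/12 = 1.011500.
CIP: F = S · (grow TRY)/(grow AUD) = 15.177 × 1.020125/1.011500 = 15.306413 TRY per AUD.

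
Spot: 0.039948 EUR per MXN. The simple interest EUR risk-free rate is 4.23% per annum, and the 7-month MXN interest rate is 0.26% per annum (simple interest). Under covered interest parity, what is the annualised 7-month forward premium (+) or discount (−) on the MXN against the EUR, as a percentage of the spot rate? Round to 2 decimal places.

T = 7/12 years.
CIP forward (EUR per MXN) = 0.039948 × 1.024675/1.0015167 = 0.040871727.
Annualised premium = (F − S)/S × (1/T) = (0.040871727 − 0.039948)/0.039948 ÷ (7/12) = 3.96%.

+3.96%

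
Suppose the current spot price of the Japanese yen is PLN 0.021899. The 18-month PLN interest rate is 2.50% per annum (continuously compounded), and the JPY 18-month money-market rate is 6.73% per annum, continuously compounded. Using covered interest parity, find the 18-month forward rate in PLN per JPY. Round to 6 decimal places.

0.020553

T = 18/12 years.
PLN growth factor: e^(0.0250×18/12) = 1.038212.
JPY growth factor: e^(0.0673×18/12) = 1.1062213.
CIP: F = S · (grow PLN)/(grow JPY) = 0.021899 × 1.038212/1.1062213 = 0.02055267 PLN per JPY.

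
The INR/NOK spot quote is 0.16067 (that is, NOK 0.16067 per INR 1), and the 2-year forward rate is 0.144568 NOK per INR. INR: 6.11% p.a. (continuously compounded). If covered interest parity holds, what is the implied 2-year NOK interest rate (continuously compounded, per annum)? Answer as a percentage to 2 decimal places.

T = 2 years.
CIP gives F = S · g_NOK/g_INR, so g_NOK/g_INR = 0.144568/0.16067 = 0.8997822.
INR growth factor: e^(0.0611×2) = 1.1299801.
That pins the NOK growth at 1.016736.
r = ln(1.016736)/2 = 0.008299 → 0.83%.

0.83%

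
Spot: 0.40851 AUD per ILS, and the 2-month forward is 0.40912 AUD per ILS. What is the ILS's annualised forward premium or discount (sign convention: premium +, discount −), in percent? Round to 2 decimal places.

+0.90%

T = 2/12 years.
(F − S)/S = (0.40912 − 0.40851)/0.40851 = 0.0014932.
Annualise by dividing by T: 0.0014932 / (2/12) = 0.008959 → 0.90%.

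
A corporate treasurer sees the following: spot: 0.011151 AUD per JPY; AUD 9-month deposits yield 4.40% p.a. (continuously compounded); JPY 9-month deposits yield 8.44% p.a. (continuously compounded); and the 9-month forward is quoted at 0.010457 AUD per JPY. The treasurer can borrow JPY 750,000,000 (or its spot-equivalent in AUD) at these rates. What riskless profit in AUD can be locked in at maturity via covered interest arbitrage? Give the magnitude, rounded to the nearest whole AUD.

T = 9/12 years.
Invest the JPY and cover forward: 750,000,000 × 1.065346395 × 0.010457 = AUD 8,355,245.44.
Convert at spot and invest in AUD: 750,000,000 × 0.011151 × 1.033550539 = AUD 8,643,841.55.
The quoted forward undervalues JPY, so borrow JPY, convert to AUD at spot, deposit the AUD at 4.40%, and buy JPY forward at 0.010457 to cover the loan.
The gap between the two covered legs is AUD 288,596.

AUD 288,596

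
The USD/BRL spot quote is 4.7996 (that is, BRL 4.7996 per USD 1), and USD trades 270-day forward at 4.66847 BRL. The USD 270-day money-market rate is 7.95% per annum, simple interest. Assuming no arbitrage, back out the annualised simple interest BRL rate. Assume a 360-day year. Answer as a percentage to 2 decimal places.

T = 270/360 years.
By CIP, F/S equals the BRL-to-USD growth ratio: 4.66847/4.7996 = 0.9726790.
USD growth factor: 1 + 0.0795×270/360 = 1.059625.
Hence g_BRL = 1.030675.
(1.030675 − 1)/T = 0.040900, i.e. 4.09%.

4.09%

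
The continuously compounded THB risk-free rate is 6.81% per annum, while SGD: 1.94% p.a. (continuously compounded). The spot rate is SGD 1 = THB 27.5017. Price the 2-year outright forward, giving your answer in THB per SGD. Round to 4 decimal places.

T = 2 years.
THB growth factor: e^(0.0681×2) = 1.14591105.
SGD growth factor: e^(0.0194×2) = 1.03956255.
Forward (THB per SGD) = 27.5017 × 1.14591105 / 1.03956255 = 30.315157.

30.3152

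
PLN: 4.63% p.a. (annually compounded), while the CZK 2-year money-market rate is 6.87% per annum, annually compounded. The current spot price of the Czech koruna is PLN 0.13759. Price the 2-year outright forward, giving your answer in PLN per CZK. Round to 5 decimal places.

0.13188

T = 2 years.
Growth of 1 PLN over T: (1 + 0.0463)^2 = 1.0947437.
CZK accumulates by (1 + 0.0687)^2 = 1.1421197.
So F = 0.13759 × 1.0947437 / 1.1421197 = 0.1318827 (PLN/CZK).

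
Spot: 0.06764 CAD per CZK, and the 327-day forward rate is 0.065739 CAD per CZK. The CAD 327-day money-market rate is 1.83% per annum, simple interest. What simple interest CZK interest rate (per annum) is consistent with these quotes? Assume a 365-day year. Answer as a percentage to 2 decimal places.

5.11%

T = 327/365 years.
F/S = 0.065739/0.06764 = 0.9718953 = (growth of CAD) / (growth of CZK).
The CAD side grows by 1 + 0.0183×327/365 = 1.0163948.
That pins the CZK growth at 1.0457863.
r = (1.0457863 − 1)/(327/365) = 0.051107 → 5.11%.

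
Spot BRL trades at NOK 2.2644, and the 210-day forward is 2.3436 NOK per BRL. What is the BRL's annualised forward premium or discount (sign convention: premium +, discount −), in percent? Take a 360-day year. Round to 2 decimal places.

T = 210/360 years.
(F − S)/S = (2.3436 − 2.2644)/2.2644 = 0.0349762.
Annualise by dividing by T: 0.0349762 / (210/360) = 0.059959 → 6.00%.

+6.00%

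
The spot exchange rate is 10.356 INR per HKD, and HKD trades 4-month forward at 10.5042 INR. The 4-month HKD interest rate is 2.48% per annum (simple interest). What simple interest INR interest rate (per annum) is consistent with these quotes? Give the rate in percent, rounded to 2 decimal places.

T = 4/12 years.
By CIP, F/S equals the INR-to-HKD growth ratio: 10.5042/10.356 = 1.0143105.
HKD growth factor: 1 + 0.0248×4/12 = 1.0082667.
So the INR growth factor = 1.0226955.
r = (1.0226955 − 1)/(4/12) = 0.068086 → 6.81%.

6.81%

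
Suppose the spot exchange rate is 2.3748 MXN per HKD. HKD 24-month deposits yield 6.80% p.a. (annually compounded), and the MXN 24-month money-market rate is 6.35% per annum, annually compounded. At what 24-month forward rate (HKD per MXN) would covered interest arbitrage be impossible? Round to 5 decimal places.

T = 2 years.
Growth of 1 MXN over T: (1 + 0.0635)^2 = 1.1310322.
Growth of 1 HKD over T: (1 + 0.0680)^2 = 1.140624.
Forward (MXN per HKD) = 2.3748 × 1.1310322 / 1.140624 = 2.354830.
Invert for HKD per MXN: 1 / 2.354830 = 0.42466.

0.42466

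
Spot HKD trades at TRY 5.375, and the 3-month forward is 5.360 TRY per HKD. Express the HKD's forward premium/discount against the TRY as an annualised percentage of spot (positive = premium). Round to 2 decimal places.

T = 3/12 years.
HKD trades forward at -0.27907% vs spot over the period.
×(1/T) gives -1.12% p.a.

-1.12%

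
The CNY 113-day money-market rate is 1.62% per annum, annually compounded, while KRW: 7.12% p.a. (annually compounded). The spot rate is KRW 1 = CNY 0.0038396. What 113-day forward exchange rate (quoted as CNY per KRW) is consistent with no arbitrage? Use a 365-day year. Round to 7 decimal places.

T = 113/365 years.
Growth of 1 CNY over T: (1 + 0.0162)^(113/365) = 1.0049875.
KRW accumulates by (1 + 0.0712)^(113/365) = 1.0215217.
Forward (CNY per KRW) = 0.0038396 × 1.0049875 / 1.0215217 = 0.003777453.

0.0037775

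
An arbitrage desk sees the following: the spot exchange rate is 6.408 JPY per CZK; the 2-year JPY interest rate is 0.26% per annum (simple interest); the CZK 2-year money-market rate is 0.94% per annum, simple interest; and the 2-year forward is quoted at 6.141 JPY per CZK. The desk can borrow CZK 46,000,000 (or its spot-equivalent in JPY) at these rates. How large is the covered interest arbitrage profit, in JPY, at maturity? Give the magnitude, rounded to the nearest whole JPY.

T = 2 years.
Keep in CZK, deliver into the forward: 46,000,000·1.018800·6.141 = JPY 287,796,736.80.
Swap to JPY now, deposit: 46,000,000·6.408·1.005200 = JPY 296,300,793.60.
The quoted forward undervalues CZK, so borrow CZK, convert to JPY at spot, deposit the JPY at 0.26%, and buy CZK forward at 6.141 to cover the loan.
Arbitrage profit = |287,796,736.80 − 296,300,793.60| = JPY 8,504,057.

JPY 8,504,057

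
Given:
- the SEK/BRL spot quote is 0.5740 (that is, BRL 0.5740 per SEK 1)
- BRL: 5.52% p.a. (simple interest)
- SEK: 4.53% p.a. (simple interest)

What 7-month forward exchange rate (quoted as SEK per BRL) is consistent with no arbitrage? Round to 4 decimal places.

T = 7/12 years.
Growth of 1 BRL over T: 1 + 0.0552×7/12 = 1.032200.
SEK growth factor: 1 + 0.0453×7/12 = 1.026425.
Forward (BRL per SEK) = 0.574 × 1.032200 / 1.026425 = 0.5772295.
Quoted the other way: 1/0.5772295 = 1.7324 SEK per BRL.

1.7324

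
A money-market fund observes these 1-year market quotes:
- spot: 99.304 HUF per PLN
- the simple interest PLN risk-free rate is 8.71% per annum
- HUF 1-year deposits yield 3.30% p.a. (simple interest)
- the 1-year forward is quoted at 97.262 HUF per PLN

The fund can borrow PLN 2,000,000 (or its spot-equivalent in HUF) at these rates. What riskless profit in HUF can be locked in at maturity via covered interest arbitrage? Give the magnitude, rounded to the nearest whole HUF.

HUF 6,304,976

T = 1 year.
Keep in PLN, deliver into the forward: 2,000,000·1.087100·97.262 = HUF 211,467,040.40.
Swap to HUF now, deposit: 2,000,000·99.304·1.033000 = HUF 205,162,064.00.
The quoted forward overvalues PLN, so borrow HUF, buy PLN at spot, deposit the PLN at 8.71%, and sell the proceeds forward at 97.262.
Profit = 211,467,040.40 − 205,162,064.00 = HUF 6,304,976.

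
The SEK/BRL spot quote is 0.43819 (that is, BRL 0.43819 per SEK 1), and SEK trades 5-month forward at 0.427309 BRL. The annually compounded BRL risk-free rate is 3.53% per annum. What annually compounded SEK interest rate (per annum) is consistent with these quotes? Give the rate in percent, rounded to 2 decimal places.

9.97%

T = 5/12 years.
F/S = 0.427309/0.43819 = 0.9751683 = (growth of BRL) / (growth of SEK).
The BRL side grows by (1 + 0.0353)^(5/12) = 1.0145597.
Hence g_SEK = 1.0403945.
Annualise: 1.0403945^(12/5) − 1 = 0.099703 = 9.97%.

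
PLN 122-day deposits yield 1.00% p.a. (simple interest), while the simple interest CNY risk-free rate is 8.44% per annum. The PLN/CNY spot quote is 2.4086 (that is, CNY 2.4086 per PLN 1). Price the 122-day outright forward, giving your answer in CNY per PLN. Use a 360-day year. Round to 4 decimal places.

2.4691

T = 122/360 years.
CNY growth factor: 1 + 0.0844×122/360 = 1.0286022.
PLN growth factor: 1 + 0.0100×122/360 = 1.0033889.
Forward (CNY per PLN) = 2.4086 × 1.0286022 / 1.0033889 = 2.469124.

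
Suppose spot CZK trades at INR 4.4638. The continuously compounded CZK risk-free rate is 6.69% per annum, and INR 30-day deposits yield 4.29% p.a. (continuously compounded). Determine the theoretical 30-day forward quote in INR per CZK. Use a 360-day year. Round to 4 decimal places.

T = 30/360 years.
Growth of 1 INR over T: e^(0.0429×30/360) = 1.0035814.
CZK accumulates by e^(0.0669×30/360) = 1.0055906.
CIP: F = S · (grow INR)/(grow CZK) = 4.4638 × 1.0035814/1.0055906 = 4.454881 INR per CZK.

4.4549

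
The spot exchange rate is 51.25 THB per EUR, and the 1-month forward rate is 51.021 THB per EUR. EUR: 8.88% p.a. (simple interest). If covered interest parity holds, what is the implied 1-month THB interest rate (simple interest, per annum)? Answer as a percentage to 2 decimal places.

3.48%

T = 1/12 years.
CIP gives F = S · g_THB/g_EUR, so g_THB/g_EUR = 51.021/51.25 = 0.9955317.
EUR growth factor: 1 + 0.0888×1/12 = 1.007400.
Hence g_THB = 1.0028986.
r = (1.0028986 − 1)/(1/12) = 0.034783 → 3.48%.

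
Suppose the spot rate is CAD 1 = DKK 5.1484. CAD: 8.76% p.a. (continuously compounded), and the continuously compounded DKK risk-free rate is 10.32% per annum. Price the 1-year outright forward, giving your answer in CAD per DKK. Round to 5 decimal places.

0.19123

T = 1 year.
Growth of 1 DKK over T: e^(0.1032×1) = 1.1087131.
CAD growth factor: e^(0.0876×1) = 1.0915514.
So F = 5.1484 × 1.1087131 / 1.0915514 = 5.229345 (DKK/CAD).
Quoted the other way: 1/5.229345 = 0.19123 CAD per DKK.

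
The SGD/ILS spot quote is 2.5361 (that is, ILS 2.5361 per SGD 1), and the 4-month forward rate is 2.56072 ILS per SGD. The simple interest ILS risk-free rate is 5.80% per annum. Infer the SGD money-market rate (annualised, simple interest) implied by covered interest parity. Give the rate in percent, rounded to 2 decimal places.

T = 4/12 years.
By CIP, F/S equals the ILS-to-SGD growth ratio: 2.56072/2.5361 = 1.0097078.
ILS growth factor: 1 + 0.0580×4/12 = 1.0193333.
Hence g_SGD = 1.009533.
(1.009533 − 1)/T = 0.028599, i.e. 2.86%.

2.86%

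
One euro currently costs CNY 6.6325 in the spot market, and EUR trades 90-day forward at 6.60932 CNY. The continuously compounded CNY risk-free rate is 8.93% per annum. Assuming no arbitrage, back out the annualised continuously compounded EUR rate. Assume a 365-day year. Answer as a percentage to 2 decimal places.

T = 90/365 years.
F/S = 6.60932/6.6325 = 0.9965051 = (growth of CNY) / (growth of EUR).
CNY growth factor: e^(0.0893×90/365) = 1.0222634.
That pins the EUR growth at 1.0258486.
Take logs: ln 1.0258486 / (90/365) = 0.103498, so 10.35%.

10.35%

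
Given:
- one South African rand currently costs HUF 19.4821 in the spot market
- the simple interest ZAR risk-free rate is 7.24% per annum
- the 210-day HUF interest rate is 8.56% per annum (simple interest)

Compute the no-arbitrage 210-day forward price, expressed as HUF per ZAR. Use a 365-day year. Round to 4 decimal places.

19.6241

T = 210/365 years.
HUF accumulates by 1 + 0.0856×210/365 = 1.04924932.
ZAR accumulates by 1 + 0.0724×210/365 = 1.04165479.
So F = 19.4821 × 1.04924932 / 1.04165479 = 19.624141 (HUF/ZAR).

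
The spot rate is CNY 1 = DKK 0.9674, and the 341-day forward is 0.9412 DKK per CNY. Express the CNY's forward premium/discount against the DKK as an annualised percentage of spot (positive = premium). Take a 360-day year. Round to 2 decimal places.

-2.86%

T = 341/360 years.
Period premium: (0.9412 − 0.9674)/0.9674 = -0.0270829.
Per annum: -0.0270829 / (341/360) = -0.028592 = -2.86%.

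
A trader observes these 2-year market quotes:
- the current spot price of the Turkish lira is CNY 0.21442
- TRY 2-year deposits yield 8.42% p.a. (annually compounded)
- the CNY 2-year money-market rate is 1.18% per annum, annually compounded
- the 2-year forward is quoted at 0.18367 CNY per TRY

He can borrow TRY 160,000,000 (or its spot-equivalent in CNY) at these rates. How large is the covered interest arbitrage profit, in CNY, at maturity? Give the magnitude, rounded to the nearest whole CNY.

T = 2 years.
Keep in TRY, deliver into the forward: 160,000,000·1.17548964·0.18367 = CNY 34,544,349.15.
Swap to CNY now, deposit: 160,000,000·0.21442·1.02373924 = CNY 35,121,626.85.
The quoted forward undervalues TRY, so borrow TRY, convert to CNY at spot, deposit the CNY at 1.18%, and buy TRY forward at 0.18367 to cover the loan.
The gap between the two covered legs is CNY 577,278.

CNY 577,278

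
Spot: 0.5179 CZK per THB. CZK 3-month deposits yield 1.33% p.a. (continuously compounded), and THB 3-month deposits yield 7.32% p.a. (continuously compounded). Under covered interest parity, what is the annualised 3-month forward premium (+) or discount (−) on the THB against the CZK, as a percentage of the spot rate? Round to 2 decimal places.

-5.95%

T = 3/12 years.
CIP forward (CZK per THB) = 0.5179 × 1.0033305/1.0184685 = 0.5102022.
(F − S)/S ÷ T = (0.5102022 − 0.5179)/0.5179/(3/12) = -0.059454 → -5.95%.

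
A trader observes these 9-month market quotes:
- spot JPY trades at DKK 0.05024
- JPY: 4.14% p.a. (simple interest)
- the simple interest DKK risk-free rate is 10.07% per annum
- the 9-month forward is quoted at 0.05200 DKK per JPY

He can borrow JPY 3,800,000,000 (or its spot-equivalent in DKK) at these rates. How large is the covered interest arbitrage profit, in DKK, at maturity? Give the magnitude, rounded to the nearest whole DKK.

T = 9/12 years.
Invest the JPY and cover forward: 3,800,000,000 × 1.031050 × 0.05200 = DKK 203,735,480.00.
Convert at spot and invest in DKK: 3,800,000,000 × 0.05024 × 1.075525 = DKK 205,330,628.80.
The quoted forward undervalues JPY, so borrow JPY, convert to DKK at spot, deposit the DKK at 10.07%, and buy JPY forward at 0.05200 to cover the loan.
Arbitrage profit = |203,735,480.00 − 205,330,628.80| = DKK 1,595,149.

DKK 1,595,149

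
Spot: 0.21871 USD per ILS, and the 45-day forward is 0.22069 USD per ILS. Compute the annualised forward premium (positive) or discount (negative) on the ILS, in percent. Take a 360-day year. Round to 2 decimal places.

T = 45/360 years.
(F − S)/S = (0.22069 − 0.21871)/0.21871 = 0.0090531.
Per annum: 0.0090531 / (45/360) = 0.072425 = 7.24%.

+7.24%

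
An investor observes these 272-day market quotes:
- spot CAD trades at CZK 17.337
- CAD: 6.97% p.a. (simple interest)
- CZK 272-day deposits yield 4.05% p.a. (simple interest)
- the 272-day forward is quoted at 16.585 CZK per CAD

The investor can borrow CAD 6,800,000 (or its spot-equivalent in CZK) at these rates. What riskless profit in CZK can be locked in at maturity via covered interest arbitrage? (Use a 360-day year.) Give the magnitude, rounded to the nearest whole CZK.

CZK 2,781,943

T = 272/360 years.
Route A — deposit CAD, sell forward: 6,800,000 × 1.05266222222 × 16.585 = CZK 118,717,140.10.
Route B — convert at spot, deposit CZK: 6,800,000 × 17.337 × 1.030600 = CZK 121,499,082.96.
The quoted forward undervalues CAD, so borrow CAD, convert to CZK at spot, deposit the CZK at 4.05%, and buy CAD forward at 16.585 to cover the loan.
The gap between the two covered legs is CZK 2,781,943.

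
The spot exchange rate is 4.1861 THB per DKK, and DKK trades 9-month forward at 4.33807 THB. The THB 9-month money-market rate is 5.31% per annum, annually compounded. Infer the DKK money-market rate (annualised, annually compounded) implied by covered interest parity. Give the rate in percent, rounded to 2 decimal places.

0.42%

T = 9/12 years.
By CIP, F/S equals the THB-to-DKK growth ratio: 4.33807/4.1861 = 1.0363035.
The THB side grows by (1 + 0.0531)^(9/12) = 1.0395663.
That pins the DKK growth at 1.0031485.
Annualise: 1.0031485^(12/9) − 1 = 0.004200 = 0.42%.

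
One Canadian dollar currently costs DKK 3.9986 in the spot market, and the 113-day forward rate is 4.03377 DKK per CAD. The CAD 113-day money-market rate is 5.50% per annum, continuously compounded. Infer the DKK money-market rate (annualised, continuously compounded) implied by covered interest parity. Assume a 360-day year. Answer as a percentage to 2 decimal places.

8.29%

T = 113/360 years.
F/S = 4.03377/3.9986 = 1.0087956 = (growth of DKK) / (growth of CAD).
The CAD side grows by e^(0.0550×113/360) = 1.0174138.
That pins the DKK growth at 1.0263626.
r = ln(1.0263626)/(113/360) = 0.082899 → 8.29%.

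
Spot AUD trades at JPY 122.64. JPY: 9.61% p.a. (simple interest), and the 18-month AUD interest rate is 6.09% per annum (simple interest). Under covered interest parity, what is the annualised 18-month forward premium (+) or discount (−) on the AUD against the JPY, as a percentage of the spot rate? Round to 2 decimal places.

+3.23%

T = 18/12 years.
F = S · g_JPY/g_AUD = 122.64 × 1.144150/1.091350 = 128.57338.
Annualised premium = (F − S)/S × (1/T) = (128.57338 − 122.64)/122.64 ÷ (18/12) = 3.23%.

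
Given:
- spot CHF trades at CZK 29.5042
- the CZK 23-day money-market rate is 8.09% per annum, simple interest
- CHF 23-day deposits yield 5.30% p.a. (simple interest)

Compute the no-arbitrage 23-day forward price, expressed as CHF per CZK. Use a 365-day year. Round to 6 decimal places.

T = 23/365 years.
CZK accumulates by 1 + 0.0809×23/365 = 1.0050978.
Growth of 1 CHF over T: 1 + 0.0530×23/365 = 1.0033397.
So F = 29.5042 × 1.0050978 / 1.0033397 = 29.55590 (CZK/CHF).
Invert for CHF per CZK: 1 / 29.55590 = 0.033834.

0.033834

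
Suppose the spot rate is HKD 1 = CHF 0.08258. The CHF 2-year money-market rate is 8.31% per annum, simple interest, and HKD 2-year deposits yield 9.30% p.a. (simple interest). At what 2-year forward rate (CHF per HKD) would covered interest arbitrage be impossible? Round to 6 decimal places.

0.081201

T = 2 years.
Growth of 1 CHF over T: 1 + 0.0831×2 = 1.166200.
HKD growth factor: 1 + 0.0930×2 = 1.186000.
CIP: F = S · (grow CHF)/(grow HKD) = 0.08258 × 1.166200/1.186000 = 0.08120135 CHF per HKD.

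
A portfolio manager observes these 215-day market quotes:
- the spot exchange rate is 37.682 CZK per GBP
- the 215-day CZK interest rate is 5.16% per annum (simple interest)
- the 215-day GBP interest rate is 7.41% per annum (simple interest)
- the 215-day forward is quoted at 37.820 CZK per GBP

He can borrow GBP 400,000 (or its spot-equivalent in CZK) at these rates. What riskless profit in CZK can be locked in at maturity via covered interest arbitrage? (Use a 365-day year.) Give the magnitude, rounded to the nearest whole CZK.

T = 215/365 years.
Route A — deposit GBP, sell forward: 400,000 × 1.0436479452 × 37.820 = CZK 15,788,306.11.
Route B — convert at spot, deposit CZK: 400,000 × 37.682 × 1.0303945205 = CZK 15,530,930.53.
The quoted forward overvalues GBP, so borrow CZK, buy GBP at spot, deposit the GBP at 7.41%, and sell the proceeds forward at 37.820.
Arbitrage profit = |15,788,306.11 − 15,530,930.53| = CZK 257,376.

CZK 257,376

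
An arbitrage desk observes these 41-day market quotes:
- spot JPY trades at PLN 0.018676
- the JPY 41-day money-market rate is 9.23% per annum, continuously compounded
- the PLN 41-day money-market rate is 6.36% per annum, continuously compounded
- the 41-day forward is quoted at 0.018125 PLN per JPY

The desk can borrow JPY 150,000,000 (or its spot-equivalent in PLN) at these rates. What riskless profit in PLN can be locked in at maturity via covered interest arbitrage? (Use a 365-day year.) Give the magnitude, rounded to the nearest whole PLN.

PLN 74,401

T = 41/365 years.
Keep in JPY, deliver into the forward: 150,000,000·1.010421879·0.018125 = PLN 2,747,084.48.
Swap to PLN now, deposit: 150,000,000·0.018676·1.00716969 = PLN 2,821,485.17.
The quoted forward undervalues JPY, so borrow JPY, convert to PLN at spot, deposit the PLN at 6.36%, and buy JPY forward at 0.018125 to cover the loan.
The gap between the two covered legs is PLN 74,401.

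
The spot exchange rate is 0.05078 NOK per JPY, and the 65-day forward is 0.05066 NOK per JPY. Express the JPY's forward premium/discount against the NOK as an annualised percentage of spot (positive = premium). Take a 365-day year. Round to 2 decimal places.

T = 65/365 years.
(F − S)/S = (0.05066 − 0.05078)/0.05078 = -0.0023631.
×(1/T) gives -1.33% p.a.

-1.33%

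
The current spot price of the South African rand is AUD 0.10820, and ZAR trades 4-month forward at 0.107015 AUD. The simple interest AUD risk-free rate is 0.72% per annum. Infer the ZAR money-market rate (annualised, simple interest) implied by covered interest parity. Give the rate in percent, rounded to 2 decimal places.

T = 4/12 years.
CIP gives F = S · g_AUD/g_ZAR, so g_AUD/g_ZAR = 0.107015/0.1082 = 0.9890481.
The AUD side grows by 1 + 0.0072×4/12 = 1.002400.
That pins the ZAR growth at 1.0134997.
r = (1.0134997 − 1)/(4/12) = 0.040499 → 4.05%.

4.05%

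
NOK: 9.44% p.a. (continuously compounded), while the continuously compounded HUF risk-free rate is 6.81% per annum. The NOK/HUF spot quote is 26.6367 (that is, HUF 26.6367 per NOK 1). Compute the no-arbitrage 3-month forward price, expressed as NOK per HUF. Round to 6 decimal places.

0.037790

T = 3/12 years.
Growth of 1 HUF over T: e^(0.0681×3/12) = 1.0171708.
NOK growth factor: e^(0.0944×3/12) = 1.0238807.
CIP: F = S · (grow HUF)/(grow NOK) = 26.6367 × 1.0171708/1.0238807 = 26.46214 HUF per NOK.
Invert for NOK per HUF: 1 / 26.46214 = 0.037790.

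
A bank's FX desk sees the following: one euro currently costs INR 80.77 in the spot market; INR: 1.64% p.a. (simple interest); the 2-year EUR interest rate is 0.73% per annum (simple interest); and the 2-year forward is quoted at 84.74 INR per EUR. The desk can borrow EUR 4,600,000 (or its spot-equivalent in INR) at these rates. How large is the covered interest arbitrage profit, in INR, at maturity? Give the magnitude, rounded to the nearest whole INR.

INR 11,766,561

T = 2 years.
Route A — deposit EUR, sell forward: 4,600,000 × 1.014600 × 84.74 = INR 395,495,138.40.
Route B — convert at spot, deposit INR: 4,600,000 × 80.77 × 1.032800 = INR 383,728,577.60.
The quoted forward overvalues EUR, so borrow INR, buy EUR at spot, deposit the EUR at 0.73%, and sell the proceeds forward at 84.74.
The gap between the two covered legs is INR 11,766,561.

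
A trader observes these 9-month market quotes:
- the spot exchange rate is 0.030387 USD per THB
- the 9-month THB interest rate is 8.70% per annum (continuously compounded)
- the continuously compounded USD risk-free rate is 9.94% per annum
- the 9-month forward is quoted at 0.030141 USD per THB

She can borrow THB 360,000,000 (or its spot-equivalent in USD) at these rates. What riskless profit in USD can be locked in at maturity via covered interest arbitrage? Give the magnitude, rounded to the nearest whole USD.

T = 9/12 years.
Keep in THB, deliver into the forward: 360,000,000·1.0674258475·0.030141 = USD 11,582,381.69.
Swap to USD now, deposit: 360,000,000·0.030387·1.0773992121 = USD 11,786,014.75.
The quoted forward undervalues THB, so borrow THB, convert to USD at spot, deposit the USD at 9.94%, and buy THB forward at 0.030141 to cover the loan.
Profit = 11,786,014.75 − 11,582,381.69 = USD 203,633.

USD 203,633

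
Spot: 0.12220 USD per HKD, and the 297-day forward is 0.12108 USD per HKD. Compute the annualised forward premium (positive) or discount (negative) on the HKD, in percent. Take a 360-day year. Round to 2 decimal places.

-1.11%

T = 297/360 years.
(F − S)/S = (0.12108 − 0.1222)/0.1222 = -0.0091653.
Annualise by dividing by T: -0.0091653 / (297/360) = -0.011109 → -1.11%.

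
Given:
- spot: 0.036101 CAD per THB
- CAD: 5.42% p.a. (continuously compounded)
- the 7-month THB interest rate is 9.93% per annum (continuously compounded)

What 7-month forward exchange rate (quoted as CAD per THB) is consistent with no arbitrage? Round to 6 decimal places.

0.035164

T = 7/12 years.
CAD accumulates by e^(0.0542×7/12) = 1.0321218.
THB growth factor: e^(0.0993×7/12) = 1.0596355.
CIP: F = S · (grow CAD)/(grow THB) = 0.036101 × 1.0321218/1.0596355 = 0.03516363 CAD per THB.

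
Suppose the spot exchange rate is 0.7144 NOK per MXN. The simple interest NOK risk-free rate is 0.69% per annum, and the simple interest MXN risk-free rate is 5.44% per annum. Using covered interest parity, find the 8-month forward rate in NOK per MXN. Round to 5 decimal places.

0.69257

T = 8/12 years.
NOK growth factor: 1 + 0.0069×8/12 = 1.004600.
Growth of 1 MXN over T: 1 + 0.0544×8/12 = 1.0362667.
CIP: F = S · (grow NOK)/(grow MXN) = 0.7144 × 1.004600/1.0362667 = 0.6925690 NOK per MXN.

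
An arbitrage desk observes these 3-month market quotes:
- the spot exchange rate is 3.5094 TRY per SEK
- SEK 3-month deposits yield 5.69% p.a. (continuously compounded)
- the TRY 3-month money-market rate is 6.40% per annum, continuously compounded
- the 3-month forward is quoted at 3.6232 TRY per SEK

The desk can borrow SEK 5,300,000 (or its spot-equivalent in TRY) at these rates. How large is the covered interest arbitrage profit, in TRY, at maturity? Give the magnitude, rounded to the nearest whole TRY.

TRY 578,264

T = 3/12 years.
Keep in SEK, deliver into the forward: 5,300,000·1.0143266568·3.6232 = TRY 19,478,074.22.
Swap to TRY now, deposit: 5,300,000·3.5094·1.0161286854 = TRY 18,899,810.65.
The quoted forward overvalues SEK, so borrow TRY, buy SEK at spot, deposit the SEK at 5.69%, and sell the proceeds forward at 3.6232.
The gap between the two covered legs is TRY 578,264.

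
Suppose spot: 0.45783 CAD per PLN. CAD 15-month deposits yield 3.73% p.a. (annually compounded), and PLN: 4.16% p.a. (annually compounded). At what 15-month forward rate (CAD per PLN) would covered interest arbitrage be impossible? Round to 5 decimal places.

0.45547

T = 15/12 years.
CAD growth factor: (1 + 0.0373)^(15/12) = 1.0468404.
PLN accumulates by (1 + 0.0416)^(15/12) = 1.0522676.
So F = 0.45783 × 1.0468404 / 1.0522676 = 0.4554687 (CAD/PLN).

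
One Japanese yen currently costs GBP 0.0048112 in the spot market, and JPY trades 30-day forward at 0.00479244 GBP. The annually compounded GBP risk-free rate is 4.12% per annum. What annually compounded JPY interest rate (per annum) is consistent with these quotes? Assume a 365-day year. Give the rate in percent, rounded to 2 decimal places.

9.19%

T = 30/365 years.
By CIP, F/S equals the GBP-to-JPY growth ratio: 0.00479244/0.0048112 = 0.9961008.
GBP growth factor: (1 + 0.0412)^(30/365) = 1.0033239.
That pins the JPY growth at 1.0072514.
r = 1.0072514^(365/30) − 1 = 0.091887 → 9.19%.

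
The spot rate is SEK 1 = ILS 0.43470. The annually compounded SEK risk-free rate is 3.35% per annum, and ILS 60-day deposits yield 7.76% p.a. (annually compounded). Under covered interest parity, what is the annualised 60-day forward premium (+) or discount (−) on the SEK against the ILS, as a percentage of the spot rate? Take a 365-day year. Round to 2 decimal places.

T = 60/365 years.
No-arbitrage forward: 0.4347 × 1.0123612 / 1.0054313 = 0.43769615 ILS/SEK.
(F − S)/S ÷ T = (0.43769615 − 0.4347)/0.4347/(60/365) = 0.041929 → 4.19%.

+4.19%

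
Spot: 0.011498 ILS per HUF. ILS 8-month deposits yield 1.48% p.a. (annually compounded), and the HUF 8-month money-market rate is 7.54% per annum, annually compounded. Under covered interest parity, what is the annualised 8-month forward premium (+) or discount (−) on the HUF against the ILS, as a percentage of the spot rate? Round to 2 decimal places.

T = 8/12 years.
F = S · g_ILS/g_HUF = 0.011498 × 1.0098425/1.0496553 = 0.011061888.
Annualised premium = (F − S)/S × (1/T) = (0.011061888 − 0.011498)/0.011498 ÷ (8/12) = -5.69%.

-5.69%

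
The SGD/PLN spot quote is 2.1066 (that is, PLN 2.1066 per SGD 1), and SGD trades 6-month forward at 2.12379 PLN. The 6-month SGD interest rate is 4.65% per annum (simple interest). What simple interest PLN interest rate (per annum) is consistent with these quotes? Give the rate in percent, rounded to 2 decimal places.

T = 6/12 years.
By CIP, F/S equals the PLN-to-SGD growth ratio: 2.12379/2.1066 = 1.0081601.
The SGD side grows by 1 + 0.0465×6/12 = 1.023250.
So the PLN growth factor = 1.0315998.
(1.0315998 − 1)/T = 0.063200, i.e. 6.32%.

6.32%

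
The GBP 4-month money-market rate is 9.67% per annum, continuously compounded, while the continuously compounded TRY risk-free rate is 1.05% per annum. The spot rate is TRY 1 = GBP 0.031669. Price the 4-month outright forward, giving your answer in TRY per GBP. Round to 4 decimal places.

30.6822

T = 4/12 years.
Growth of 1 GBP over T: e^(0.0967×4/12) = 1.03275845.
TRY accumulates by e^(0.0105×4/12) = 1.00350613.
Forward (GBP per TRY) = 0.031669 × 1.03275845 / 1.00350613 = 0.032592155.
Quoted the other way: 1/0.032592155 = 30.6822 TRY per GBP.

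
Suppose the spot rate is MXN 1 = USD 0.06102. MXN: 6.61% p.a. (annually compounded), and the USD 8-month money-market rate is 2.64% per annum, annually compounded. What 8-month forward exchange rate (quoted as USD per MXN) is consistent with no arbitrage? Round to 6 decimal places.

T = 8/12 years.
Growth of 1 USD over T: (1 + 0.0264)^(8/12) = 1.0175235.
MXN accumulates by (1 + 0.0661)^(8/12) = 1.0435949.
CIP: F = S · (grow USD)/(grow MXN) = 0.06102 × 1.0175235/1.0435949 = 0.05949558 USD per MXN.

0.059496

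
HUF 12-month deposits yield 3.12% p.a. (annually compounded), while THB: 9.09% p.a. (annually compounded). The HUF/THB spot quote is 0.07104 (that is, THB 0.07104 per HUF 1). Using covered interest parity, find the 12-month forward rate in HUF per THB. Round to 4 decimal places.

T = 1 year.
THB accumulates by (1 + 0.0909)^1 = 1.090900.
HUF accumulates by (1 + 0.0312)^1 = 1.031200.
Forward (THB per HUF) = 0.07104 × 1.090900 / 1.031200 = 0.075152770.
Invert for HUF per THB: 1 / 0.075152770 = 13.3062.

13.3062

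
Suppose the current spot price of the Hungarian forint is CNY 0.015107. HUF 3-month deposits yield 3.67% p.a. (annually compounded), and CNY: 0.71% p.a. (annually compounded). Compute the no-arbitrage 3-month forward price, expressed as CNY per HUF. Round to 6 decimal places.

T = 3/12 years.
Growth of 1 CNY over T: (1 + 0.0071)^(3/12) = 1.0017703.
HUF accumulates by (1 + 0.0367)^(3/12) = 1.0090514.
So F = 0.015107 × 1.0017703 / 1.0090514 = 0.01499799 (CNY/HUF).

0.014998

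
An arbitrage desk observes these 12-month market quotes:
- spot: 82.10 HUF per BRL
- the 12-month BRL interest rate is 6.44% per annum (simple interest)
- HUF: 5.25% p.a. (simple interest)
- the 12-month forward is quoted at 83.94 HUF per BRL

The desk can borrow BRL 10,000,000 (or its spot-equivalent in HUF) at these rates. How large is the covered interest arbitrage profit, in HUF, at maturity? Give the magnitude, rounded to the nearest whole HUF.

HUF 29,354,860

T = 1 year.
Keep in BRL, deliver into the forward: 10,000,000·1.064400·83.94 = HUF 893,457,360.00.
Swap to HUF now, deposit: 10,000,000·82.10·1.052500 = HUF 864,102,500.00.
The quoted forward overvalues BRL, so borrow HUF, buy BRL at spot, deposit the BRL at 6.44%, and sell the proceeds forward at 83.94.
The gap between the two covered legs is HUF 29,354,860.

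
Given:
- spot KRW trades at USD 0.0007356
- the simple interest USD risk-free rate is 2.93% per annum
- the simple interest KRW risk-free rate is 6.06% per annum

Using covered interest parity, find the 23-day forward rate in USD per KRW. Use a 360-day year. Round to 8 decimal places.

T = 23/360 years.
Growth of 1 USD over T: 1 + 0.0293×23/360 = 1.0018719.
Growth of 1 KRW over T: 1 + 0.0606×23/360 = 1.0038717.
So F = 0.0007356 × 1.0018719 / 1.0038717 = 0.0007341346 (USD/KRW).

0.00073413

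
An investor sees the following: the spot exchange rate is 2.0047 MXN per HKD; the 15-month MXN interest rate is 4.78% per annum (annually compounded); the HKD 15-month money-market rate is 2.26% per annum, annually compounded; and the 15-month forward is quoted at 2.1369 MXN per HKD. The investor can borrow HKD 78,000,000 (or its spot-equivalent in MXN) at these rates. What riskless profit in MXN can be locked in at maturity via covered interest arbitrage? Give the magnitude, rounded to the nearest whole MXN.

T = 15/12 years.
Invest the HKD and cover forward: 78,000,000 × 1.02832935975 × 2.1369 = MXN 171,400,086.69.
Convert at spot and invest in MXN: 78,000,000 × 2.0047 × 1.06010282697 = MXN 165,764,674.70.
The quoted forward overvalues HKD, so borrow MXN, buy HKD at spot, deposit the HKD at 2.26%, and sell the proceeds forward at 2.1369.
The gap between the two covered legs is MXN 5,635,412.

MXN 5,635,412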